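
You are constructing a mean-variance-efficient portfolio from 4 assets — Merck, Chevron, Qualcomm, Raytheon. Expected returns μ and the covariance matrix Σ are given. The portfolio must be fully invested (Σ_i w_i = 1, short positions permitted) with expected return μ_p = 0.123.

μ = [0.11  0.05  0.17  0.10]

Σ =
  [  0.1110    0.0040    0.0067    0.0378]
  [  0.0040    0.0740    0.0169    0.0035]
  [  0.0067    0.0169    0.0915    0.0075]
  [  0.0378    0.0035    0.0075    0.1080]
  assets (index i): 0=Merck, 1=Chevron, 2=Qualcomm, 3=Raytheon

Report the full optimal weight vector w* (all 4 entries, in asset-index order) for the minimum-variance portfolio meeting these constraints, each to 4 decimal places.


p=Σ⁻¹μ = [0.6892  0.2189  1.7213  0.5581]
q=Σ⁻¹𝟙 = [6.0032  11.0824  7.9303  6.2483]
a=μᵀp=0.435180  b=𝟙ᵀp=3.187451  c=𝟙ᵀq=31.264153  D=ac−b²=3.445691
λ₁=(c·0.123−b)/D = (31.264153·0.123−3.187451)/3.445691 = 0.190975
λ₂=(a−b·0.123)/D = (0.435180−3.187451·0.123)/3.445691 = 0.012515
w* = 0.190975·p + 0.012515·q:
  w_0 = 0.190975·0.6892 + 0.012515·6.0032 = 0.2067  (Merck)
  w_1 = 0.190975·0.2189 + 0.012515·11.0824 = 0.1805  (Chevron)
  w_2 = 0.190975·1.7213 + 0.012515·7.9303 = 0.4280  (Qualcomm)
  w_3 = 0.190975·0.5581 + 0.012515·6.2483 = 0.1848  (Raytheon)
Σw_i=1.0000  μᵀw=0.1230
σ²=wᵀΣw=λ₁·μ_p+λ₂ = 0.190975·0.123 + 0.012515 = 0.036005 ≈ 0.0360

0.2067  0.1805  0.4280  0.1848


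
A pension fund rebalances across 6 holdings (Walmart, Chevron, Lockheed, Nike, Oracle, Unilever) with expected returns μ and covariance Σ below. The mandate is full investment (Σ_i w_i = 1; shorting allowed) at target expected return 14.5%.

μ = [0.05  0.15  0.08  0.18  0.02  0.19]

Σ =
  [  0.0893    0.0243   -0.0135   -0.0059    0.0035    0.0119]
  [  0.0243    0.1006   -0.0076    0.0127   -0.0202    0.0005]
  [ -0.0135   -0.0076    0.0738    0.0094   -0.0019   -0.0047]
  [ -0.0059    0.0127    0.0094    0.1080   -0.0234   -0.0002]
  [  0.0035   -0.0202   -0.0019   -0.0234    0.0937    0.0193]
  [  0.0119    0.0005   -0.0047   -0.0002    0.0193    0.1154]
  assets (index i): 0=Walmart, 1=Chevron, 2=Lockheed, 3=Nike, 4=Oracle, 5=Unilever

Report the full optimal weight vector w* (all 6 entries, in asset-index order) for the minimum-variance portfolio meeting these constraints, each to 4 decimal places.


g=Σ⁻¹μ = [0.2150  1.4483  1.1920  1.5379  0.6028  1.5684]
h=Σ⁻¹𝟙 = [10.1680  10.2005  15.8853  10.3162  14.1818  5.8658]
a=μᵀg=0.910220  b=𝟙ᵀg=6.564356  c=𝟙ᵀh=66.617615  D=ac−b²=17.545930
λ₁=(c·0.145−b)/D = (66.617615·0.145−6.564356)/17.545930 = 0.176405
λ₂=(a−b·0.145)/D = (0.910220−6.564356·0.145)/17.545930 = -0.002372
w* = 0.176405·g + -0.002372·h:
  w_0 = 0.176405·0.2150 + -0.002372·10.1680 = 0.0138  (Walmart)
  w_1 = 0.176405·1.4483 + -0.002372·10.2005 = 0.2313  (Chevron)
  w_2 = 0.176405·1.1920 + -0.002372·15.8853 = 0.1726  (Lockheed)
  w_3 = 0.176405·1.5379 + -0.002372·10.3162 = 0.2468  (Nike)
  w_4 = 0.176405·0.6028 + -0.002372·14.1818 = 0.0727  (Oracle)
  w_5 = 0.176405·1.5684 + -0.002372·5.8658 = 0.2628  (Unilever)
Σw_i=1.0000  μᵀw=0.1450
σ²=wᵀΣw=λ₁·μ_p+λ₂ = 0.176405·0.145 + -0.002372 = 0.023207 ≈ 0.0232

0.0138  0.2313  0.1726  0.2468  0.0727  0.2628


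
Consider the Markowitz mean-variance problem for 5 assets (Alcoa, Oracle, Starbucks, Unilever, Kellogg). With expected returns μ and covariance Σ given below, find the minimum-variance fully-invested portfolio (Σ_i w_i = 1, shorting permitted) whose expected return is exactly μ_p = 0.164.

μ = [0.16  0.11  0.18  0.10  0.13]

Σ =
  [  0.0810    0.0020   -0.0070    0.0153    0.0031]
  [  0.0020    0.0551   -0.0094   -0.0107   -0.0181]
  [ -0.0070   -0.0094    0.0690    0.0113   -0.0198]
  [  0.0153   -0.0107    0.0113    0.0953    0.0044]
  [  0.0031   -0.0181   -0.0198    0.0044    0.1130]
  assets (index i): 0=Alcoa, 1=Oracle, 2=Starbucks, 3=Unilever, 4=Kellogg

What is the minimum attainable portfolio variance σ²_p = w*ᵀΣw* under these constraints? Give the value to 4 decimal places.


0.0204

u=Σ⁻¹μ = [2.0322  3.4418  3.8543  0.5463  2.3001]
v=Σ⁻¹𝟙 = [11.3947  28.8364  23.0431  8.3904  16.8668]
a=μᵀu=1.751160  b=𝟙ᵀu=12.174639  c=𝟙ᵀv=88.531407  D=ac−b²=6.810814
λ₁=(c·0.164−b)/D = (88.531407·0.164−12.174639)/6.810814 = 0.344234
λ₂=(a−b·0.164)/D = (1.751160−12.174639·0.164)/6.810814 = -0.036043
w* = 0.344234·u + -0.036043·v:
  w_0 = 0.344234·2.0322 + -0.036043·11.3947 = 0.2889  (Alcoa)
  w_1 = 0.344234·3.4418 + -0.036043·28.8364 = 0.1454  (Oracle)
  w_2 = 0.344234·3.8543 + -0.036043·23.0431 = 0.4962  (Starbucks)
  w_3 = 0.344234·0.5463 + -0.036043·8.3904 = -0.1144  (Unilever)
  w_4 = 0.344234·2.3001 + -0.036043·16.8668 = 0.1838  (Kellogg)
Σw_i=1.0000  μᵀw=0.1640
σ²=wᵀΣw=λ₁·μ_p+λ₂ = 0.344234·0.164 + -0.036043 = 0.020412 ≈ 0.0204


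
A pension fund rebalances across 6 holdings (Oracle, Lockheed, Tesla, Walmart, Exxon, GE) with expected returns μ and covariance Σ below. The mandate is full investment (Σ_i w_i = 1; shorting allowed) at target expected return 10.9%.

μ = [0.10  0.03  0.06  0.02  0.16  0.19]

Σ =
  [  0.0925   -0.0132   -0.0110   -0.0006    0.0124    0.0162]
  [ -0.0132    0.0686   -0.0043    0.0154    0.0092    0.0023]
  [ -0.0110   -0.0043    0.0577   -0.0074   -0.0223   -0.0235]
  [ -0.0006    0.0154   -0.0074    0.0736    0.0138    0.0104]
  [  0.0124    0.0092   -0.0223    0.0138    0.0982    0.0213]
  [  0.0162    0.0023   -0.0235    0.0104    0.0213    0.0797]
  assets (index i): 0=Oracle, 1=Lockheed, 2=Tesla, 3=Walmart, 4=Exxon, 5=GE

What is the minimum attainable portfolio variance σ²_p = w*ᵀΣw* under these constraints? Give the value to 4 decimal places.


0.0121

p=Σ⁻¹μ = [0.8207  0.5228  2.9064  -0.2129  1.5892  2.6621]
q=Σ⁻¹𝟙 = [12.8881  15.0494  32.0824  9.8059  9.7874  15.0575]
a=μᵀp=1.027944  b=𝟙ᵀp=8.288266  c=𝟙ᵀq=94.670766  D=ac−b²=28.620914
λ₁=(c·0.109−b)/D = (94.670766·0.109−8.288266)/28.620914 = 0.070957
λ₂=(a−b·0.109)/D = (1.027944−8.288266·0.109)/28.620914 = 0.004351
w* = 0.070957·p + 0.004351·q:
  w_0 = 0.070957·0.8207 + 0.004351·12.8881 = 0.1143  (Oracle)
  w_1 = 0.070957·0.5228 + 0.004351·15.0494 = 0.1026  (Lockheed)
  w_2 = 0.070957·2.9064 + 0.004351·32.0824 = 0.3458  (Tesla)
  w_3 = 0.070957·-0.2129 + 0.004351·9.8059 = 0.0276  (Walmart)
  w_4 = 0.070957·1.5892 + 0.004351·9.7874 = 0.1553  (Exxon)
  w_5 = 0.070957·2.6621 + 0.004351·15.0575 = 0.2544  (GE)
Σw_i=1.0000  μᵀw=0.1090
σ²=wᵀΣw=λ₁·μ_p+λ₂ = 0.070957·0.109 + 0.004351 = 0.012085 ≈ 0.0121


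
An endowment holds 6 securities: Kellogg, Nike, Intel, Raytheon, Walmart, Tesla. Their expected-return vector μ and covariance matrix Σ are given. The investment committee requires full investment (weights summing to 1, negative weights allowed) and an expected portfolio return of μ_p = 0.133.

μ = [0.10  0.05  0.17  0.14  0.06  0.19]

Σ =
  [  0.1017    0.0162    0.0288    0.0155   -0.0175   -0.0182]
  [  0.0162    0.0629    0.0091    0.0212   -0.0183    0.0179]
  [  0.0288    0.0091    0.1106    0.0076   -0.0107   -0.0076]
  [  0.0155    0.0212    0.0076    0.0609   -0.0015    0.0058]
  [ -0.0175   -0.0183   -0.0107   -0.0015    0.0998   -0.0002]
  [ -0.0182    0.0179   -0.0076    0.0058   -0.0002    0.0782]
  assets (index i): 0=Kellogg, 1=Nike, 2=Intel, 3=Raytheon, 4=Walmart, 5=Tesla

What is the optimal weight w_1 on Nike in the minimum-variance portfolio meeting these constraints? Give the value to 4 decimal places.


0.0502

x=Σ⁻¹μ = [1.0803  -0.9278  1.4789  1.9064  0.8135  2.8979]
y=Σ⁻¹𝟙 = [9.6126  9.9717  7.4039  8.7112  14.4846  12.8529]
a=μᵀx=1.179361  b=𝟙ᵀx=7.249219  c=𝟙ᵀy=63.037041  D=ac−b²=21.792246
λ₁=(c·0.133−b)/D = (63.037041·0.133−7.249219)/21.792246 = 0.052069
λ₂=(a−b·0.133)/D = (1.179361−7.249219·0.133)/21.792246 = 0.009876
w* = 0.052069·x + 0.009876·y:
  w_0 = 0.052069·1.0803 + 0.009876·9.6126 = 0.1512  (Kellogg)
  w_1 = 0.052069·-0.9278 + 0.009876·9.9717 = 0.0502  (Nike)
  w_2 = 0.052069·1.4789 + 0.009876·7.4039 = 0.1501  (Intel)
  w_3 = 0.052069·1.9064 + 0.009876·8.7112 = 0.1853  (Raytheon)
  w_4 = 0.052069·0.8135 + 0.009876·14.4846 = 0.1854  (Walmart)
  w_5 = 0.052069·2.8979 + 0.009876·12.8529 = 0.2778  (Tesla)
Σw_i=1.0000  μᵀw=0.1330
σ²=wᵀΣw=λ₁·μ_p+λ₂ = 0.052069·0.133 + 0.009876 = 0.016801 ≈ 0.0168


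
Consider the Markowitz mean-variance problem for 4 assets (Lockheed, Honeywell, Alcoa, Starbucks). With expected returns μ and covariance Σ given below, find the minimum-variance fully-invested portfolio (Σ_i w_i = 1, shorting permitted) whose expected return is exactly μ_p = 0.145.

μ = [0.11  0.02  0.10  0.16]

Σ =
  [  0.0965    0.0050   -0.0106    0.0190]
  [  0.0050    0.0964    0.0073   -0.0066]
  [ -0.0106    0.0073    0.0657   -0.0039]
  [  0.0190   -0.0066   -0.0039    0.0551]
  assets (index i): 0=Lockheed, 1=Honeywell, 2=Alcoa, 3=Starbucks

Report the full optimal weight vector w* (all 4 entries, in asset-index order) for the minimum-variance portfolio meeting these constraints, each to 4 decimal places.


p=Σ⁻¹μ = [0.7755  0.2228  1.7880  2.7896]
q=Σ⁻¹𝟙 = [8.1788  9.9113  16.4887  17.6828]
a=μᵀp=0.714908  b=𝟙ᵀp=5.576008  c=𝟙ᵀq=52.261514  D=ac−b²=6.270288
λ₁=(c·0.145−b)/D = (52.261514·0.145−5.576008)/6.270288 = 0.319270
λ₂=(a−b·0.145)/D = (0.714908−5.576008·0.145)/6.270288 = -0.014930
w* = 0.319270·p + -0.014930·q:
  w_0 = 0.319270·0.7755 + -0.014930·8.1788 = 0.1255  (Lockheed)
  w_1 = 0.319270·0.2228 + -0.014930·9.9113 = -0.0768  (Honeywell)
  w_2 = 0.319270·1.7880 + -0.014930·16.4887 = 0.3247  (Alcoa)
  w_3 = 0.319270·2.7896 + -0.014930·17.6828 = 0.6266  (Starbucks)
Σw_i=1.0000  μᵀw=0.1450
σ²=wᵀΣw=λ₁·μ_p+λ₂ = 0.319270·0.145 + -0.014930 = 0.031364 ≈ 0.0314

0.1255  -0.0768  0.3247  0.6266


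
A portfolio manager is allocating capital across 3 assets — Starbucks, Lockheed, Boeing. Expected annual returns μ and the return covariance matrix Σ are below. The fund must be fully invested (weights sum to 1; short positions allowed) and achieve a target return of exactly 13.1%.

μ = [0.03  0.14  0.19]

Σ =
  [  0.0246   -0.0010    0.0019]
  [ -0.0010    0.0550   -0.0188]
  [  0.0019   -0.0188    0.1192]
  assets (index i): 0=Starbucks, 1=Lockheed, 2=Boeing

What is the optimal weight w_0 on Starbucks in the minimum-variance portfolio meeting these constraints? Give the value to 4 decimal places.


0.2188

g=Σ⁻¹μ = [1.1913  3.2824  2.0927]
h=Σ⁻¹𝟙 = [40.7016  22.7967  11.3359]
a=μᵀg=0.892886  b=𝟙ᵀg=6.566411  c=𝟙ᵀh=74.834183  D=ac−b²=23.700663
λ₁=(c·0.131−b)/D = (74.834183·0.131−6.566411)/23.700663 = 0.136573
λ₂=(a−b·0.131)/D = (0.892886−6.566411·0.131)/23.700663 = 0.001379
w* = 0.136573·g + 0.001379·h:
  w_0 = 0.136573·1.1913 + 0.001379·40.7016 = 0.2188  (Starbucks)
  w_1 = 0.136573·3.2824 + 0.001379·22.7967 = 0.4797  (Lockheed)
  w_2 = 0.136573·2.0927 + 0.001379·11.3359 = 0.3014  (Boeing)
Σw_i=1.0000  μᵀw=0.1310
σ²=wᵀΣw=λ₁·μ_p+λ₂ = 0.136573·0.131 + 0.001379 = 0.019270 ≈ 0.0193


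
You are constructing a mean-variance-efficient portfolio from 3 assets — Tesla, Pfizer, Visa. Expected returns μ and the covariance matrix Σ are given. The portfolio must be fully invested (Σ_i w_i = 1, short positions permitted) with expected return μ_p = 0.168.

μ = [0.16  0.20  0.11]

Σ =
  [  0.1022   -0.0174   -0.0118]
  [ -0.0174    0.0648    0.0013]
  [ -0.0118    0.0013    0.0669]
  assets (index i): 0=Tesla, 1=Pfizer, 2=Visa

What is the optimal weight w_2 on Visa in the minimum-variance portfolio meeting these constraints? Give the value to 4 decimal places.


g=Σ⁻¹μ = [2.4261  3.6977  2.0003]
h=Σ⁻¹𝟙 = [15.0294  19.1222  17.2270]
a=μᵀg=1.347752  b=𝟙ᵀg=8.124110  c=𝟙ᵀh=51.378593  D=ac−b²=3.244417
λ₁=(c·0.168−b)/D = (51.378593·0.168−8.124110)/3.244417 = 0.156421
λ₂=(a−b·0.168)/D = (1.347752−8.124110·0.168)/3.244417 = -0.005270
w* = 0.156421·g + -0.005270·h:
  w_0 = 0.156421·2.4261 + -0.005270·15.0294 = 0.3003  (Tesla)
  w_1 = 0.156421·3.6977 + -0.005270·19.1222 = 0.4776  (Pfizer)
  w_2 = 0.156421·2.0003 + -0.005270·17.2270 = 0.2221  (Visa)
Σw_i=1.0000  μᵀw=0.1680
σ²=wᵀΣw=λ₁·μ_p+λ₂ = 0.156421·0.168 + -0.005270 = 0.021008 ≈ 0.0210

0.2221


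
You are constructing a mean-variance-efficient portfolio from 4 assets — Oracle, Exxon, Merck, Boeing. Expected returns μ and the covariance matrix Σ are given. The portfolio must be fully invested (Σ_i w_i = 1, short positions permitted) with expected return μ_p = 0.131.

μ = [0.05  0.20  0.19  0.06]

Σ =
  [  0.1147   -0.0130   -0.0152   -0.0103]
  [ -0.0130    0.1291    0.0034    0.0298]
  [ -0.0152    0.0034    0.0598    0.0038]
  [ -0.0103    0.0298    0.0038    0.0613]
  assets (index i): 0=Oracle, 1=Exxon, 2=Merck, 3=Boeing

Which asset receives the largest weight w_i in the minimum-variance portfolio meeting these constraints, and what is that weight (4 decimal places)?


Merck (0.4130)

x=Σ⁻¹μ = [1.0711  1.5198  3.3496  0.2123]
y=Σ⁻¹𝟙 = [13.1296  5.1441  18.8235  14.8517]
a=μᵀx=1.006686  b=𝟙ᵀx=6.152861  c=𝟙ᵀy=51.948876  D=ac−b²=14.438534
λ₁=(c·0.131−b)/D = (51.948876·0.131−6.152861)/14.438534 = 0.045188
λ₂=(a−b·0.131)/D = (1.006686−6.152861·0.131)/14.438534 = 0.013898
w* = 0.045188·x + 0.013898·y:
  w_0 = 0.045188·1.0711 + 0.013898·13.1296 = 0.2309  (Oracle)
  w_1 = 0.045188·1.5198 + 0.013898·5.1441 = 0.1402  (Exxon)
  w_2 = 0.045188·3.3496 + 0.013898·18.8235 = 0.4130  (Merck)
  w_3 = 0.045188·0.2123 + 0.013898·14.8517 = 0.2160  (Boeing)
Σw_i=1.0000  μᵀw=0.1310
σ²=wᵀΣw=λ₁·μ_p+λ₂ = 0.045188·0.131 + 0.013898 = 0.019817 ≈ 0.0198


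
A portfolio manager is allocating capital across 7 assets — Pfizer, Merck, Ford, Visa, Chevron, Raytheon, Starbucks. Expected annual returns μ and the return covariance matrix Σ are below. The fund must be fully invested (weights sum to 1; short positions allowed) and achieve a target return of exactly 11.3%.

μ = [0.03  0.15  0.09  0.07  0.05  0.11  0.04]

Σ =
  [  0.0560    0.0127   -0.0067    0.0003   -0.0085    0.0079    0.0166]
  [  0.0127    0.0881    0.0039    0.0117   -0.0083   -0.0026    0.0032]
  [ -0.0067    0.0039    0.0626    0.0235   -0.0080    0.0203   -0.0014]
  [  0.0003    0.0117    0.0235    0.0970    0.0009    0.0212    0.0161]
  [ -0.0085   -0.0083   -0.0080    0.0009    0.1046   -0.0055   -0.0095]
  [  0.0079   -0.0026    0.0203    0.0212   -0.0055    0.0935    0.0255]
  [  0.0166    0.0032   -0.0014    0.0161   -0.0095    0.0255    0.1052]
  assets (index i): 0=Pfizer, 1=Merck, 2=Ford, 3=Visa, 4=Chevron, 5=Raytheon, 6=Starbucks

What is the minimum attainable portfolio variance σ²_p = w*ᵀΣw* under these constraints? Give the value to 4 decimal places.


0.0250

u=Σ⁻¹μ = [0.2233  1.7175  1.1480  -0.0065  0.7843  0.9639  0.1462]
v=Σ⁻¹𝟙 = [17.3951  8.8869  16.6843  3.0201  13.7380  4.2088  6.4708]
a=μᵀu=0.518270  b=𝟙ᵀu=4.976591  c=𝟙ᵀv=70.404057  D=ac−b²=11.721838
λ₁=(c·0.113−b)/D = (70.404057·0.113−4.976591)/11.721838 = 0.254147
λ₂=(a−b·0.113)/D = (0.518270−4.976591·0.113)/11.721838 = -0.003761
w* = 0.254147·u + -0.003761·v:
  w_0 = 0.254147·0.2233 + -0.003761·17.3951 = -0.0087  (Pfizer)
  w_1 = 0.254147·1.7175 + -0.003761·8.8869 = 0.4031  (Merck)
  w_2 = 0.254147·1.1480 + -0.003761·16.6843 = 0.2290  (Ford)
  w_3 = 0.254147·-0.0065 + -0.003761·3.0201 = -0.0130  (Visa)
  w_4 = 0.254147·0.7843 + -0.003761·13.7380 = 0.1476  (Chevron)
  w_5 = 0.254147·0.9639 + -0.003761·4.2088 = 0.2291  (Raytheon)
  w_6 = 0.254147·0.1462 + -0.003761·6.4708 = 0.0128  (Starbucks)
Σw_i=1.0000  μᵀw=0.1130
σ²=wᵀΣw=λ₁·μ_p+λ₂ = 0.254147·0.113 + -0.003761 = 0.024958 ≈ 0.0250


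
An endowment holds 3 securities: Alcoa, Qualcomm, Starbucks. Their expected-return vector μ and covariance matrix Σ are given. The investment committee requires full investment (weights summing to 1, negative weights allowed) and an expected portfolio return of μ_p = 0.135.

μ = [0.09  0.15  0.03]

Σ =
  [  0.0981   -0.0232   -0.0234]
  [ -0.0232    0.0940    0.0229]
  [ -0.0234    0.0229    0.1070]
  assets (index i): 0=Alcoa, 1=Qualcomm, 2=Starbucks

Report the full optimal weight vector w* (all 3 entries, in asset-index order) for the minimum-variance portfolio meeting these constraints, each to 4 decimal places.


p=Σ⁻¹μ = [1.4101  1.8994  0.1822]
q=Σ⁻¹𝟙 = [15.4497  11.9759  10.1615]
a=μᵀp=0.417281  b=𝟙ᵀp=3.491708  c=𝟙ᵀq=37.587112  D=ac−b²=3.492358
λ₁=(c·0.135−b)/D = (37.587112·0.135−3.491708)/3.492358 = 0.453147
λ₂=(a−b·0.135)/D = (0.417281−3.491708·0.135)/3.492358 = -0.015491
w* = 0.453147·p + -0.015491·q:
  w_0 = 0.453147·1.4101 + -0.015491·15.4497 = 0.3996  (Alcoa)
  w_1 = 0.453147·1.8994 + -0.015491·11.9759 = 0.6752  (Qualcomm)
  w_2 = 0.453147·0.1822 + -0.015491·10.1615 = -0.0748  (Starbucks)
Σw_i=1.0000  μᵀw=0.1350
σ²=wᵀΣw=λ₁·μ_p+λ₂ = 0.453147·0.135 + -0.015491 = 0.045684 ≈ 0.0457

0.3996  0.6752  -0.0748


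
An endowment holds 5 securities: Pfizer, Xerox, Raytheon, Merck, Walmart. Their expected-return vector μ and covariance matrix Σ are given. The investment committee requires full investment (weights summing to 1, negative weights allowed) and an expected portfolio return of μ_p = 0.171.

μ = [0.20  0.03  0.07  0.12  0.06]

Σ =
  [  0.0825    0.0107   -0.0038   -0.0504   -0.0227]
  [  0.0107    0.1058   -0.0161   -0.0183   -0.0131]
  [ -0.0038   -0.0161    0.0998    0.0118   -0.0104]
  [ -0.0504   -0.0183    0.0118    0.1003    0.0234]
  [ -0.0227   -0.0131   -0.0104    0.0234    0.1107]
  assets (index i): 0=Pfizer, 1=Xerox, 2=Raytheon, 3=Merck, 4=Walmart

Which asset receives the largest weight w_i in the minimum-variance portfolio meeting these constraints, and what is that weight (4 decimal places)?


u=Σ⁻¹μ = [4.6889  0.6097  0.6767  3.3678  0.9273]
v=Σ⁻¹𝟙 = [27.9261  13.8786  12.0472  22.1177  12.8588]
a=μᵀu=1.463232  b=𝟙ᵀu=10.270525  c=𝟙ᵀv=88.828299  D=ac−b²=24.492684
λ₁=(c·0.171−b)/D = (88.828299·0.171−10.270525)/24.492684 = 0.200840
λ₂=(a−b·0.171)/D = (1.463232−10.270525·0.171)/24.492684 = -0.011964
w* = 0.200840·u + -0.011964·v:
  w_0 = 0.200840·4.6889 + -0.011964·27.9261 = 0.6076  (Pfizer)
  w_1 = 0.200840·0.6097 + -0.011964·13.8786 = -0.0436  (Xerox)
  w_2 = 0.200840·0.6767 + -0.011964·12.0472 = -0.0082  (Raytheon)
  w_3 = 0.200840·3.3678 + -0.011964·22.1177 = 0.4118  (Merck)
  w_4 = 0.200840·0.9273 + -0.011964·12.8588 = 0.0324  (Walmart)
Σw_i=1.0000  μᵀw=0.1710
σ²=wᵀΣw=λ₁·μ_p+λ₂ = 0.200840·0.171 + -0.011964 = 0.022380 ≈ 0.0224

Pfizer (0.6076)


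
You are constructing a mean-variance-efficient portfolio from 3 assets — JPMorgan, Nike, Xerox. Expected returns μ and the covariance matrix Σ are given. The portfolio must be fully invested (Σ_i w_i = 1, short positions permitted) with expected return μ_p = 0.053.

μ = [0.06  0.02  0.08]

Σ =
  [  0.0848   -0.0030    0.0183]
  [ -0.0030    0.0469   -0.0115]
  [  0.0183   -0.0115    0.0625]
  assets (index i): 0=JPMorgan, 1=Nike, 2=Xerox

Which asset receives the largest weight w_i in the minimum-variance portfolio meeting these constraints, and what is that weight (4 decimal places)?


Xerox (0.4342)

u=Σ⁻¹μ = [0.4568  0.7715  1.2882]
v=Σ⁻¹𝟙 = [8.7802  26.3660  18.2805]
a=μᵀu=0.145897  b=𝟙ᵀu=2.516575  c=𝟙ᵀv=53.426761  D=ac−b²=1.461666
λ₁=(c·0.053−b)/D = (53.426761·0.053−2.516575)/1.461666 = 0.215537
λ₂=(a−b·0.053)/D = (0.145897−2.516575·0.053)/1.461666 = 0.008565
w* = 0.215537·u + 0.008565·v:
  w_0 = 0.215537·0.4568 + 0.008565·8.7802 = 0.1737  (JPMorgan)
  w_1 = 0.215537·0.7715 + 0.008565·26.3660 = 0.3921  (Nike)
  w_2 = 0.215537·1.2882 + 0.008565·18.2805 = 0.4342  (Xerox)
Σw_i=1.0000  μᵀw=0.0530
σ²=wᵀΣw=λ₁·μ_p+λ₂ = 0.215537·0.053 + 0.008565 = 0.019988 ≈ 0.0200


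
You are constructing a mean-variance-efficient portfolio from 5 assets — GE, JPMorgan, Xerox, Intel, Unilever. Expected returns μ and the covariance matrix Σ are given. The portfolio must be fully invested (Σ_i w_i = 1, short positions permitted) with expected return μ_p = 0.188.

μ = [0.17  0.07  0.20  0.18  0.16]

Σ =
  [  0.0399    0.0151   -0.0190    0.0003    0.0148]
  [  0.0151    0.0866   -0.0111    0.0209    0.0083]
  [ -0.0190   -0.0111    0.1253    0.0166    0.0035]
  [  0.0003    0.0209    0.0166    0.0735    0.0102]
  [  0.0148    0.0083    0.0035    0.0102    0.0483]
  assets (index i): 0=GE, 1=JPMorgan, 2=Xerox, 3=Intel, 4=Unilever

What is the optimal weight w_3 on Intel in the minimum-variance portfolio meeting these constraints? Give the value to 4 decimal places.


u=Σ⁻¹μ = [4.8418  -0.3640  2.0099  1.8919  1.3464]
v=Σ⁻¹𝟙 = [24.3483  5.8149  10.8492  8.0481  9.7582]
a=μᵀu=1.755577  b=𝟙ᵀu=9.726056  c=𝟙ᵀv=58.818643  D=ac−b²=8.664492
λ₁=(c·0.188−b)/D = (58.818643·0.188−9.726056)/8.664492 = 0.153713
λ₂=(a−b·0.188)/D = (1.755577−9.726056·0.188)/8.664492 = -0.008416
w* = 0.153713·u + -0.008416·v:
  w_0 = 0.153713·4.8418 + -0.008416·24.3483 = 0.5393  (GE)
  w_1 = 0.153713·-0.3640 + -0.008416·5.8149 = -0.1049  (JPMorgan)
  w_2 = 0.153713·2.0099 + -0.008416·10.8492 = 0.2176  (Xerox)
  w_3 = 0.153713·1.8919 + -0.008416·8.0481 = 0.2231  (Intel)
  w_4 = 0.153713·1.3464 + -0.008416·9.7582 = 0.1248  (Unilever)
Σw_i=1.0000  μᵀw=0.1880
σ²=wᵀΣw=λ₁·μ_p+λ₂ = 0.153713·0.188 + -0.008416 = 0.020482 ≈ 0.0205

0.2231


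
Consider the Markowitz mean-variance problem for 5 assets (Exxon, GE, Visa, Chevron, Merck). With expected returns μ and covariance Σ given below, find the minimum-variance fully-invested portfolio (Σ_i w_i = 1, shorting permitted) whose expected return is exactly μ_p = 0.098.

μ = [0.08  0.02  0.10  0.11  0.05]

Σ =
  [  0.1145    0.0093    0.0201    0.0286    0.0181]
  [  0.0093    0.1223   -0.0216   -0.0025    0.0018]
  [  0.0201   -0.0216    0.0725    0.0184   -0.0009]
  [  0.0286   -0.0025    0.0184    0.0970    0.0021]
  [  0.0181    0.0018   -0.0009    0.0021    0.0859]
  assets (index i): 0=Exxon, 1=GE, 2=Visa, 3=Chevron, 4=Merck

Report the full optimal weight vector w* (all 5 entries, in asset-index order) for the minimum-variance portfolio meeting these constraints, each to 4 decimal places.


x=Σ⁻¹μ = [0.1528  0.3806  1.2408  0.8519  0.5341]
y=Σ⁻¹𝟙 = [1.7715  10.6422  14.8306  7.0092  11.0292]
a=μᵀx=0.264321  b=𝟙ᵀx=3.160102  c=𝟙ᵀy=45.282726  D=ac−b²=1.982915
λ₁=(c·0.098−b)/D = (45.282726·0.098−3.160102)/1.982915 = 0.644307
λ₂=(a−b·0.098)/D = (0.264321−3.160102·0.098)/1.982915 = -0.022880
w* = 0.644307·x + -0.022880·y:
  w_0 = 0.644307·0.1528 + -0.022880·1.7715 = 0.0579  (Exxon)
  w_1 = 0.644307·0.3806 + -0.022880·10.6422 = 0.0017  (GE)
  w_2 = 0.644307·1.2408 + -0.022880·14.8306 = 0.4601  (Visa)
  w_3 = 0.644307·0.8519 + -0.022880·7.0092 = 0.3885  (Chevron)
  w_4 = 0.644307·0.5341 + -0.022880·11.0292 = 0.0918  (Merck)
Σw_i=1.0000  μᵀw=0.0980
σ²=wᵀΣw=λ₁·μ_p+λ₂ = 0.644307·0.098 + -0.022880 = 0.040262 ≈ 0.0403

0.0579  0.0017  0.4601  0.3885  0.0918


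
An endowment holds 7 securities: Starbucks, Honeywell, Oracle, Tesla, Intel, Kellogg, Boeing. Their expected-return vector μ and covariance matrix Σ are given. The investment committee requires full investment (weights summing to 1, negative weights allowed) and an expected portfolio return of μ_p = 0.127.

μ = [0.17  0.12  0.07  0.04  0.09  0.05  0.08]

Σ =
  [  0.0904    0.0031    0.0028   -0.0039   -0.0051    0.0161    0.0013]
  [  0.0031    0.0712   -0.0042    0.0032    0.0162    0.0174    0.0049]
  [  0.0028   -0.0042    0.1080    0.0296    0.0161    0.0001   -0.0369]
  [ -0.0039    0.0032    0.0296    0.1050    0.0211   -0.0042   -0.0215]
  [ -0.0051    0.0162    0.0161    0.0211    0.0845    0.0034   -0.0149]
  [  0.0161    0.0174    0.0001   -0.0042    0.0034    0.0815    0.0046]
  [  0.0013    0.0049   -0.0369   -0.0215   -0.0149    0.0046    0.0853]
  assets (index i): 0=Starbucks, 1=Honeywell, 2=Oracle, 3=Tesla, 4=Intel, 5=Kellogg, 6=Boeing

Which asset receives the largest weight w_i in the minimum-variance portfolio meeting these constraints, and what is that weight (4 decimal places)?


p=Σ⁻¹μ = [1.8752  1.3727  0.9495  0.2483  0.9390  -0.1609  1.4765]
q=Σ⁻¹𝟙 = [9.6800  8.6315  12.3492  8.5971  9.4639  7.4281  19.8416]
a=μᵀp=0.754475  b=𝟙ᵀp=6.700195  c=𝟙ᵀq=75.991444  D=ac−b²=12.441049
λ₁=(c·0.127−b)/D = (75.991444·0.127−6.700195)/12.441049 = 0.237176
λ₂=(a−b·0.127)/D = (0.754475−6.700195·0.127)/12.441049 = -0.007753
w* = 0.237176·p + -0.007753·q:
  w_0 = 0.237176·1.8752 + -0.007753·9.6800 = 0.3697  (Starbucks)
  w_1 = 0.237176·1.3727 + -0.007753·8.6315 = 0.2586  (Honeywell)
  w_2 = 0.237176·0.9495 + -0.007753·12.3492 = 0.1295  (Oracle)
  w_3 = 0.237176·0.2483 + -0.007753·8.5971 = -0.0078  (Tesla)
  w_4 = 0.237176·0.9390 + -0.007753·9.4639 = 0.1493  (Intel)
  w_5 = 0.237176·-0.1609 + -0.007753·7.4281 = -0.0957  (Kellogg)
  w_6 = 0.237176·1.4765 + -0.007753·19.8416 = 0.1964  (Boeing)
Σw_i=1.0000  μᵀw=0.1270
σ²=wᵀΣw=λ₁·μ_p+λ₂ = 0.237176·0.127 + -0.007753 = 0.022369 ≈ 0.0224

Starbucks (0.3697)


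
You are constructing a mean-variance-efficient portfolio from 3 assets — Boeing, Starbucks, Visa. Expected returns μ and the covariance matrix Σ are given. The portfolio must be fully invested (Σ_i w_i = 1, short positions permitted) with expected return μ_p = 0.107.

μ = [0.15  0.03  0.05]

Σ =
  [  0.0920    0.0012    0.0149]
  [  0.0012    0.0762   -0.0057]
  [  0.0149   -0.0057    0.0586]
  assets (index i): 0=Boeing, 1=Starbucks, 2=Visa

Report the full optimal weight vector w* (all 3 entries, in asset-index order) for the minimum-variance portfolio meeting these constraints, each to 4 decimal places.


g=Σ⁻¹μ = [1.5441  0.4068  0.5002]
h=Σ⁻¹𝟙 = [8.0267  14.2243  16.4075]
a=μᵀg=0.268832  b=𝟙ᵀg=2.451113  c=𝟙ᵀh=38.658527  D=ac−b²=4.384676
λ₁=(c·0.107−b)/D = (38.658527·0.107−2.451113)/4.384676 = 0.384373
λ₂=(a−b·0.107)/D = (0.268832−2.451113·0.107)/4.384676 = 0.001497
w* = 0.384373·g + 0.001497·h:
  w_0 = 0.384373·1.5441 + 0.001497·8.0267 = 0.6055  (Boeing)
  w_1 = 0.384373·0.4068 + 0.001497·14.2243 = 0.1777  (Starbucks)
  w_2 = 0.384373·0.5002 + 0.001497·16.4075 = 0.2168  (Visa)
Σw_i=1.0000  μᵀw=0.1070
σ²=wᵀΣw=λ₁·μ_p+λ₂ = 0.384373·0.107 + 0.001497 = 0.042625 ≈ 0.0426

0.6055  0.1777  0.2168


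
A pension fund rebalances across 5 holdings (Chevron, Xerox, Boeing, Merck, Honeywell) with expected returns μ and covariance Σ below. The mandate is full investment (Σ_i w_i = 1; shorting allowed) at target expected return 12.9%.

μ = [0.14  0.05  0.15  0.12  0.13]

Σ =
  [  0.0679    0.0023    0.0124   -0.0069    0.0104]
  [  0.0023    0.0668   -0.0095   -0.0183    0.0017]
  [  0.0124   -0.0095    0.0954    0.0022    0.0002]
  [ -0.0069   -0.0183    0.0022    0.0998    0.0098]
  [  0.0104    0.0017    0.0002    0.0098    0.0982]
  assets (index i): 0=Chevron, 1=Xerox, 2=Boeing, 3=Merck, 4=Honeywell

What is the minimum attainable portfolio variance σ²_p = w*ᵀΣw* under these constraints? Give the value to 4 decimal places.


g=Σ⁻¹μ = [1.7535  1.2585  1.4348  1.4274  0.9710]
h=Σ⁻¹𝟙 = [12.4288  19.5585  10.4873  13.5318  7.1566]
a=μᵀg=0.821155  b=𝟙ᵀg=6.845225  c=𝟙ᵀh=63.162999  D=ac−b²=5.009489
λ₁=(c·0.129−b)/D = (63.162999·0.129−6.845225)/5.009489 = 0.260067
λ₂=(a−b·0.129)/D = (0.821155−6.845225·0.129)/5.009489 = -0.012352
w* = 0.260067·g + -0.012352·h:
  w_0 = 0.260067·1.7535 + -0.012352·12.4288 = 0.3025  (Chevron)
  w_1 = 0.260067·1.2585 + -0.012352·19.5585 = 0.0857  (Xerox)
  w_2 = 0.260067·1.4348 + -0.012352·10.4873 = 0.2436  (Boeing)
  w_3 = 0.260067·1.4274 + -0.012352·13.5318 = 0.2041  (Merck)
  w_4 = 0.260067·0.9710 + -0.012352·7.1566 = 0.1641  (Honeywell)
Σw_i=1.0000  μᵀw=0.1290
σ²=wᵀΣw=λ₁·μ_p+λ₂ = 0.260067·0.129 + -0.012352 = 0.021196 ≈ 0.0212

0.0212


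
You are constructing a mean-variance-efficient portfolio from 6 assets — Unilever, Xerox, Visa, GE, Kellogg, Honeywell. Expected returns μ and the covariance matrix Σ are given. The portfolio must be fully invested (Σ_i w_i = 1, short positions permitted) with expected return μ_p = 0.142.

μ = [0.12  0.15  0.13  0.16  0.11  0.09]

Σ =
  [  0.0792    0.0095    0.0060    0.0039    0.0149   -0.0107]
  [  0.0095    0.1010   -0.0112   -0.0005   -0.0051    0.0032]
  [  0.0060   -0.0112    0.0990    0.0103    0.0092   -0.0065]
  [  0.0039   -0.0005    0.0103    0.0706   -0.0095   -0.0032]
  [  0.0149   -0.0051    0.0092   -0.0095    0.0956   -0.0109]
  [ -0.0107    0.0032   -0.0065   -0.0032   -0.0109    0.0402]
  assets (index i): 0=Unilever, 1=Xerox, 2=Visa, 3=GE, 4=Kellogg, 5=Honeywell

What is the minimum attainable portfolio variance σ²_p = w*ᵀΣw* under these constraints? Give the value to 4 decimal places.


0.0205

g=Σ⁻¹μ = [1.2813  1.4861  1.2290  2.3792  1.5203  3.2619]
h=Σ⁻¹𝟙 = [11.9922  9.5501  9.8025  15.4948  13.5508  33.8000]
a=μᵀg=1.377899  b=𝟙ᵀg=11.157655  c=𝟙ᵀh=94.190369  D=ac−b²=5.291546
λ₁=(c·0.142−b)/D = (94.190369·0.142−11.157655)/5.291546 = 0.419041
λ₂=(a−b·0.142)/D = (1.377899−11.157655·0.142)/5.291546 = -0.039022
w* = 0.419041·g + -0.039022·h:
  w_0 = 0.419041·1.2813 + -0.039022·11.9922 = 0.0690  (Unilever)
  w_1 = 0.419041·1.4861 + -0.039022·9.5501 = 0.2501  (Xerox)
  w_2 = 0.419041·1.2290 + -0.039022·9.8025 = 0.1325  (Visa)
  w_3 = 0.419041·2.3792 + -0.039022·15.4948 = 0.3923  (GE)
  w_4 = 0.419041·1.5203 + -0.039022·13.5508 = 0.1083  (Kellogg)
  w_5 = 0.419041·3.2619 + -0.039022·33.8000 = 0.0479  (Honeywell)
Σw_i=1.0000  μᵀw=0.1420
σ²=wᵀΣw=λ₁·μ_p+λ₂ = 0.419041·0.142 + -0.039022 = 0.020482 ≈ 0.0205


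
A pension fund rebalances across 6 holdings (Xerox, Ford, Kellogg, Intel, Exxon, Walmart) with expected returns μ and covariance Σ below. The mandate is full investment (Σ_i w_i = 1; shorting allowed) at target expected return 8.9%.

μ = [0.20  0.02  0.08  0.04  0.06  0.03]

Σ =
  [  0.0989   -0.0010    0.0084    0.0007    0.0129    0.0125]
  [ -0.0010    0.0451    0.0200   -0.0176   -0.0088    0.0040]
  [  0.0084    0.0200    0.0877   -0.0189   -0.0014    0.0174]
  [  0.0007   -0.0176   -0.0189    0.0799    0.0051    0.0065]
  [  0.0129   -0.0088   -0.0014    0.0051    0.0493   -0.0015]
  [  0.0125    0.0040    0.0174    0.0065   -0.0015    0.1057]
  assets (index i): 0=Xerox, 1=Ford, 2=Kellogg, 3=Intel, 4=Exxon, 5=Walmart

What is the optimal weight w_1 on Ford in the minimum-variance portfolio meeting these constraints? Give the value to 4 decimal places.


g=Σ⁻¹μ = [1.8701  0.5903  0.8009  0.7648  0.7728  -0.1276]
h=Σ⁻¹𝟙 = [6.0262  30.4109  7.2381  18.9824  22.5464  5.5584]
a=μᵀg=0.523032  b=𝟙ᵀg=4.671344  c=𝟙ᵀh=90.762400  D=ac−b²=25.650219
λ₁=(c·0.089−b)/D = (90.762400·0.089−4.671344)/25.650219 = 0.132806
λ₂=(a−b·0.089)/D = (0.523032−4.671344·0.089)/25.650219 = 0.004183
w* = 0.132806·g + 0.004183·h:
  w_0 = 0.132806·1.8701 + 0.004183·6.0262 = 0.2736  (Xerox)
  w_1 = 0.132806·0.5903 + 0.004183·30.4109 = 0.2056  (Ford)
  w_2 = 0.132806·0.8009 + 0.004183·7.2381 = 0.1366  (Kellogg)
  w_3 = 0.132806·0.7648 + 0.004183·18.9824 = 0.1810  (Intel)
  w_4 = 0.132806·0.7728 + 0.004183·22.5464 = 0.1969  (Exxon)
  w_5 = 0.132806·-0.1276 + 0.004183·5.5584 = 0.0063  (Walmart)
Σw_i=1.0000  μᵀw=0.0890
σ²=wᵀΣw=λ₁·μ_p+λ₂ = 0.132806·0.089 + 0.004183 = 0.016002 ≈ 0.0160

0.2056


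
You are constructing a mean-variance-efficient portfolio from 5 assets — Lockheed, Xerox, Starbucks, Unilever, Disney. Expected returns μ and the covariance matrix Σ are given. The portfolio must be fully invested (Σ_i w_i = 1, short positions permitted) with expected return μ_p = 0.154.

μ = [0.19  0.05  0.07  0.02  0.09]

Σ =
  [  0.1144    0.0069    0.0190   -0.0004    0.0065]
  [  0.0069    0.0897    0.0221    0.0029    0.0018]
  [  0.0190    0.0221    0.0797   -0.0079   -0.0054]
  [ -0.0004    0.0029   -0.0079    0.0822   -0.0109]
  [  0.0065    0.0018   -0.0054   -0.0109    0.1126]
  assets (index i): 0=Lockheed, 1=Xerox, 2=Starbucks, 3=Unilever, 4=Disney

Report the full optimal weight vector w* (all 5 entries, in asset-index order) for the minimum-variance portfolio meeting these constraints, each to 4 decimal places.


u=Σ⁻¹μ = [1.5133  0.2821  0.5306  0.3940  0.7710]
v=Σ⁻¹𝟙 = [5.8957  7.2472  11.2606  14.3942  10.3582]
a=μᵀu=0.416037  b=𝟙ᵀu=3.490915  c=𝟙ᵀv=49.155940  D=ac−b²=8.264226
λ₁=(c·0.154−b)/D = (49.155940·0.154−3.490915)/8.264226 = 0.493585
λ₂=(a−b·0.154)/D = (0.416037−3.490915·0.154)/8.264226 = -0.014710
w* = 0.493585·u + -0.014710·v:
  w_0 = 0.493585·1.5133 + -0.014710·5.8957 = 0.6602  (Lockheed)
  w_1 = 0.493585·0.2821 + -0.014710·7.2472 = 0.0326  (Xerox)
  w_2 = 0.493585·0.5306 + -0.014710·11.2606 = 0.0963  (Starbucks)
  w_3 = 0.493585·0.3940 + -0.014710·14.3942 = -0.0173  (Unilever)
  w_4 = 0.493585·0.7710 + -0.014710·10.3582 = 0.2282  (Disney)
Σw_i=1.0000  μᵀw=0.1540
σ²=wᵀΣw=λ₁·μ_p+λ₂ = 0.493585·0.154 + -0.014710 = 0.061303 ≈ 0.0613

0.6602  0.0326  0.0963  -0.0173  0.2282


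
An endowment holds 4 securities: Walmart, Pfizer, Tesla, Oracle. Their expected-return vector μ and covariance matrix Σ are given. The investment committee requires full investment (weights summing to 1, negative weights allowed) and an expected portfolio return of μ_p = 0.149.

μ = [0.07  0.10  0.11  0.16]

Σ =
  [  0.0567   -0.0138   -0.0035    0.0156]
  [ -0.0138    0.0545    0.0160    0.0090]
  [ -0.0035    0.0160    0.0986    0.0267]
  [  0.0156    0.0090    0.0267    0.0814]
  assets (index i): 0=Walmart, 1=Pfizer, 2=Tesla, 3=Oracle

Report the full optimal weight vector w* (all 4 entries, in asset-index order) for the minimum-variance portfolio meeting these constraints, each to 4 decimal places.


-0.0875  0.2685  0.0553  0.7637

p=Σ⁻¹μ = [1.3345  1.8021  0.5065  1.3445]
q=Σ⁻¹𝟙 = [22.3106  21.5131  6.4952  3.5002]
a=μᵀp=0.544452  b=𝟙ᵀp=4.987547  c=𝟙ᵀq=53.819005  D=ac−b²=4.426229
λ₁=(c·0.149−b)/D = (53.819005·0.149−4.987547)/4.426229 = 0.684891
λ₂=(a−b·0.149)/D = (0.544452−4.987547·0.149)/4.426229 = -0.044890
w* = 0.684891·p + -0.044890·q:
  w_0 = 0.684891·1.3345 + -0.044890·22.3106 = -0.0875  (Walmart)
  w_1 = 0.684891·1.8021 + -0.044890·21.5131 = 0.2685  (Pfizer)
  w_2 = 0.684891·0.5065 + -0.044890·6.4952 = 0.0553  (Tesla)
  w_3 = 0.684891·1.3445 + -0.044890·3.5002 = 0.7637  (Oracle)
Σw_i=1.0000  μᵀw=0.1490
σ²=wᵀΣw=λ₁·μ_p+λ₂ = 0.684891·0.149 + -0.044890 = 0.057159 ≈ 0.0572


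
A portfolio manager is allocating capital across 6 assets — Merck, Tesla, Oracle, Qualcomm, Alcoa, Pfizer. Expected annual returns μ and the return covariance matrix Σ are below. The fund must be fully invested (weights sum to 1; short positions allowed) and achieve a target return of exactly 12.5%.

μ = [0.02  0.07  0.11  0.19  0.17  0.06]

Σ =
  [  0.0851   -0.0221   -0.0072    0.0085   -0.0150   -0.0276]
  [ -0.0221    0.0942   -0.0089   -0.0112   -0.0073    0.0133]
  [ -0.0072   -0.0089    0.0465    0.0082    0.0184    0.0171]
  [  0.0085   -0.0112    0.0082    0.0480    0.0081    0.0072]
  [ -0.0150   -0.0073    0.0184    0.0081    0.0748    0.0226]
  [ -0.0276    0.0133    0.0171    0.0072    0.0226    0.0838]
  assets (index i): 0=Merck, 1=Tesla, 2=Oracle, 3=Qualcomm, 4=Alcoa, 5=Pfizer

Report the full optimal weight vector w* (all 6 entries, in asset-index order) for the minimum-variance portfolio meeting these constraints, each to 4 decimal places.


0.1354  0.1950  0.1838  0.3094  0.1733  0.0032

u=Σ⁻¹μ = [0.6088  1.6978  1.5510  3.7328  1.9290  -0.5104]
v=Σ⁻¹𝟙 = [21.1610  18.8769  18.4951  15.3148  10.8638  7.8870]
a=μᵀu=1.308158  b=𝟙ᵀu=9.008931  c=𝟙ᵀv=92.598529  D=ac−b²=39.972716
λ₁=(c·0.125−b)/D = (92.598529·0.125−9.008931)/39.972716 = 0.064191
λ₂=(a−b·0.125)/D = (1.308158−9.008931·0.125)/39.972716 = 0.004554
w* = 0.064191·u + 0.004554·v:
  w_0 = 0.064191·0.6088 + 0.004554·21.1610 = 0.1354  (Merck)
  w_1 = 0.064191·1.6978 + 0.004554·18.8769 = 0.1950  (Tesla)
  w_2 = 0.064191·1.5510 + 0.004554·18.4951 = 0.1838  (Oracle)
  w_3 = 0.064191·3.7328 + 0.004554·15.3148 = 0.3094  (Qualcomm)
  w_4 = 0.064191·1.9290 + 0.004554·10.8638 = 0.1733  (Alcoa)
  w_5 = 0.064191·-0.5104 + 0.004554·7.8870 = 0.0032  (Pfizer)
Σw_i=1.0000  μᵀw=0.1250
σ²=wᵀΣw=λ₁·μ_p+λ₂ = 0.064191·0.125 + 0.004554 = 0.012578 ≈ 0.0126


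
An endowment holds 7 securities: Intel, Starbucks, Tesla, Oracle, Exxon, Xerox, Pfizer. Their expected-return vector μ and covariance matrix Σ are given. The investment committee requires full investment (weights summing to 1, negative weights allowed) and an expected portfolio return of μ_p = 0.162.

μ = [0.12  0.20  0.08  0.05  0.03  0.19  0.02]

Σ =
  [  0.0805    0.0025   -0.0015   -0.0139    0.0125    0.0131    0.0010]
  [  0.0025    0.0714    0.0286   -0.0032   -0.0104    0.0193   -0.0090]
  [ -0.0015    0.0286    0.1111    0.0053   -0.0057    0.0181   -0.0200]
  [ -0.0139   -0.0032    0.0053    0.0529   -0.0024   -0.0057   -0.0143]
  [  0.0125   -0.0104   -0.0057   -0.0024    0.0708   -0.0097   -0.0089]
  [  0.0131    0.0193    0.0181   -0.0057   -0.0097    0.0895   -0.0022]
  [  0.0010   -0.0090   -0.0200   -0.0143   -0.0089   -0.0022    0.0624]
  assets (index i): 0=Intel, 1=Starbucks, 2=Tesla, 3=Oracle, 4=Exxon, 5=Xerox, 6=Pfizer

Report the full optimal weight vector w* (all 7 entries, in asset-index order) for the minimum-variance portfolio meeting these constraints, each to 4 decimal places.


p=Σ⁻¹μ = [1.3139  2.7467  -0.0320  2.0511  1.0560  1.6233  1.3633]
q=Σ⁻¹𝟙 = [12.5361  16.1536  8.7672  32.8831  21.3825  9.2771  31.8771]
a=μᵀp=1.174381  b=𝟙ᵀp=10.122252  c=𝟙ᵀq=132.876808  D=ac−b²=53.587994
λ₁=(c·0.162−b)/D = (132.876808·0.162−10.122252)/53.587994 = 0.212805
λ₂=(a−b·0.162)/D = (1.174381−10.122252·0.162)/53.587994 = -0.008685
w* = 0.212805·p + -0.008685·q:
  w_0 = 0.212805·1.3139 + -0.008685·12.5361 = 0.1707  (Intel)
  w_1 = 0.212805·2.7467 + -0.008685·16.1536 = 0.4442  (Starbucks)
  w_2 = 0.212805·-0.0320 + -0.008685·8.7672 = -0.0830  (Tesla)
  w_3 = 0.212805·2.0511 + -0.008685·32.8831 = 0.1509  (Oracle)
  w_4 = 0.212805·1.0560 + -0.008685·21.3825 = 0.0390  (Exxon)
  w_5 = 0.212805·1.6233 + -0.008685·9.2771 = 0.2649  (Xerox)
  w_6 = 0.212805·1.3633 + -0.008685·31.8771 = 0.0132  (Pfizer)
Σw_i=1.0000  μᵀw=0.1620
σ²=wᵀΣw=λ₁·μ_p+λ₂ = 0.212805·0.162 + -0.008685 = 0.025789 ≈ 0.0258

0.1707  0.4442  -0.0830  0.1509  0.0390  0.2649  0.0132


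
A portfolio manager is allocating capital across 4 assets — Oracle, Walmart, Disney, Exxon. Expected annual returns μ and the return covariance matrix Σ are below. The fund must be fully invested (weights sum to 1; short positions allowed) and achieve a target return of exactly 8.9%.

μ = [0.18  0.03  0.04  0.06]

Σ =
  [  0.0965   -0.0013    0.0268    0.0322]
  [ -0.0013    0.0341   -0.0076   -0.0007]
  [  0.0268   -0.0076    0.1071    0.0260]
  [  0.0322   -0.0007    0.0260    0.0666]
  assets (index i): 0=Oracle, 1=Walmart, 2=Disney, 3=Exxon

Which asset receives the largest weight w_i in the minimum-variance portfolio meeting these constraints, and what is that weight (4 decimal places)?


Walmart (0.4640)

g=Σ⁻¹μ = [1.8829  0.9442  -0.0340  0.0138]
h=Σ⁻¹𝟙 = [5.3709  31.4849  7.8790  9.6733]
a=μᵀg=0.366707  b=𝟙ᵀg=2.806868  c=𝟙ᵀh=54.408062  D=ac−b²=12.073327
λ₁=(c·0.089−b)/D = (54.408062·0.089−2.806868)/12.073327 = 0.168591
λ₂=(a−b·0.089)/D = (0.366707−2.806868·0.089)/12.073327 = 0.009682
w* = 0.168591·g + 0.009682·h:
  w_0 = 0.168591·1.8829 + 0.009682·5.3709 = 0.3694  (Oracle)
  w_1 = 0.168591·0.9442 + 0.009682·31.4849 = 0.4640  (Walmart)
  w_2 = 0.168591·-0.0340 + 0.009682·7.8790 = 0.0706  (Disney)
  w_3 = 0.168591·0.0138 + 0.009682·9.6733 = 0.0960  (Exxon)
Σw_i=1.0000  μᵀw=0.0890
σ²=wᵀΣw=λ₁·μ_p+λ₂ = 0.168591·0.089 + 0.009682 = 0.024687 ≈ 0.0247
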